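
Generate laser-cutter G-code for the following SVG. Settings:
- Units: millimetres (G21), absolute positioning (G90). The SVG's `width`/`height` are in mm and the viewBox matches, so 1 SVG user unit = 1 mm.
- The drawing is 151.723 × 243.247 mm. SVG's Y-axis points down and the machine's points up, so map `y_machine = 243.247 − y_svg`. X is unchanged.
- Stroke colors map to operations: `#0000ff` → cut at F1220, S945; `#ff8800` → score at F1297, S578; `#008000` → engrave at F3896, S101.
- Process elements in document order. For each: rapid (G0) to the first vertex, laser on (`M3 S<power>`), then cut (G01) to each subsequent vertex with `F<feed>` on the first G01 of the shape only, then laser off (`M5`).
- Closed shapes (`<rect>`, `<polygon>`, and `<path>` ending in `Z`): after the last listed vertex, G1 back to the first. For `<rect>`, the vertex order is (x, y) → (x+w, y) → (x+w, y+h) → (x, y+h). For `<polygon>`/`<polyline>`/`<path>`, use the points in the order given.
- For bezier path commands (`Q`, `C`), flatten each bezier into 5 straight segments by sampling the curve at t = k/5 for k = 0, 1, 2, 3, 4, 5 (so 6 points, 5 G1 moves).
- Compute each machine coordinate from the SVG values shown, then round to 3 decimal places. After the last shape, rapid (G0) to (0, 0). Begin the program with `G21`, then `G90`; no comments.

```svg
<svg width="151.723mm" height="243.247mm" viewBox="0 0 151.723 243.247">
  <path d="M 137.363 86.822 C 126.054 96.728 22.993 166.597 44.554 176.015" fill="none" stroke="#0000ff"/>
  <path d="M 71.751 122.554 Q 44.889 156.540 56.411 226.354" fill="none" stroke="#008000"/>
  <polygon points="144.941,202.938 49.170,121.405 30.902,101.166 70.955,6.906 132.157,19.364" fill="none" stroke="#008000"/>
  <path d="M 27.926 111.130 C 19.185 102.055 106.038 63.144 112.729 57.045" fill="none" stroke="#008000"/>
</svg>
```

1 u = 1 mm; y_m = 243.247 − y.

[1] `<path>` cubic bezier, #0000ff→cut S945 F1220: (137.363,156.425) → (121.298,144.249) → (93.599,123.462) → (64.651,99.844) → (44.841,79.174) → (44.554,67.232)

[2] `<path>` quadratic bezier, #008000→engrave S101 F3896: (71.751,120.693) → (62.542,105.665) → (56.403,87.772) → (53.335,67.012) → (53.338,43.385) → (56.411,16.893)

[3] `<polygon>` closed polygon, #008000→engrave S101 F3896: (144.941,40.309) → (49.170,121.842) → (30.902,142.081) → (70.955,236.341) → (132.157,223.883) → (144.941,40.309) (closed)

[4] `<path>` cubic bezier, #008000→engrave S101 F3896: (27.926,132.117) → (32.747,140.641) → (52.074,153.319) → (77.470,167.143) → (100.501,179.106) → (112.729,186.202)

G21
G90
G0 X137.363 Y156.425
M3 S945
G01 X121.298 Y144.249 F1220
G01 X93.599 Y123.462
G01 X64.651 Y99.844
G01 X44.841 Y79.174
G01 X44.554 Y67.232
M5
G0 X71.751 Y120.693
M3 S101
G01 X62.542 Y105.665 F3896
G01 X56.403 Y87.772
G01 X53.335 Y67.012
G01 X53.338 Y43.385
G01 X56.411 Y16.893
M5
G0 X144.941 Y40.309
M3 S101
G01 X49.170 Y121.842 F3896
G01 X30.902 Y142.081
G01 X70.955 Y236.341
G01 X132.157 Y223.883
G01 X144.941 Y40.309
M5
G0 X27.926 Y132.117
M3 S101
G01 X32.747 Y140.641 F3896
G01 X52.074 Y153.319
G01 X77.470 Y167.143
G01 X100.501 Y179.106
G01 X112.729 Y186.202
M5
G0 X0.000 Y0.000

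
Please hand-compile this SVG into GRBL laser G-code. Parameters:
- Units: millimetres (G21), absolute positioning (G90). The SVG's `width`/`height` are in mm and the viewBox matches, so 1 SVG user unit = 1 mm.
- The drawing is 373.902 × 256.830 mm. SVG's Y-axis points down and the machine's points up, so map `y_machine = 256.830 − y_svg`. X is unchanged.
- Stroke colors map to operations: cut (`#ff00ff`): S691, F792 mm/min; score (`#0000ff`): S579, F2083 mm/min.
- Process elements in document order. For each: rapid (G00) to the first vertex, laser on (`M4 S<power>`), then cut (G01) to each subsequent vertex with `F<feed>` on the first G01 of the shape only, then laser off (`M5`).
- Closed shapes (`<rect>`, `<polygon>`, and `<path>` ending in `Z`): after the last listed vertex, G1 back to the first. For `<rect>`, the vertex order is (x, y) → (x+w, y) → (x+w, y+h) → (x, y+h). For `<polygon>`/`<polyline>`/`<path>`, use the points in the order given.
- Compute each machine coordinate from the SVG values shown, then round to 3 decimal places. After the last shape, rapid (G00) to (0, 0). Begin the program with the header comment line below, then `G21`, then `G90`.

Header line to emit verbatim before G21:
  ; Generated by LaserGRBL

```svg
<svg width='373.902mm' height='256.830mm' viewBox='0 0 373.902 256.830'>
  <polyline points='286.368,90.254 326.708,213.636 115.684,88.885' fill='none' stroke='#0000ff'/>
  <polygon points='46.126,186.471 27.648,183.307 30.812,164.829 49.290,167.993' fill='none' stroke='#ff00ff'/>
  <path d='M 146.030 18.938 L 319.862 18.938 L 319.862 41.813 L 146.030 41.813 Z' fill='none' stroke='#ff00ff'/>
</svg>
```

; Generated by LaserGRBL
G21
G90
G00 X286.368 Y166.576
M4 S579
G01 X326.708 Y43.194 F2083
G01 X115.684 Y167.945
M5
G00 X46.126 Y70.359
M4 S691
G01 X27.648 Y73.523 F792
G01 X30.812 Y92.001
G01 X49.290 Y88.837
G01 X46.126 Y70.359
M5
G00 X146.030 Y237.892
M4 S691
G01 X319.862 Y237.892 F792
G01 X319.862 Y215.017
G01 X146.030 Y215.017
G01 X146.030 Y237.892
M5
G00 X0.000 Y0.000

1 u = 1 mm; y_m = 256.830 − y.

[1] `<polyline>` open polyline, #0000ff→score S579 F2083: (286.368,166.576) → (326.708,43.194) → (115.684,167.945)

[2] `<polygon>` regular polygon, #ff00ff→cut S691 F792: (46.126,70.359) → (27.648,73.523) → (30.812,92.001) → (49.290,88.837) → (46.126,70.359) (closed)

[3] `<path>` rectangle, #ff00ff→cut S691 F792: (146.030,237.892) → (319.862,237.892) → (319.862,215.017) → (146.030,215.017) → (146.030,237.892) (closed)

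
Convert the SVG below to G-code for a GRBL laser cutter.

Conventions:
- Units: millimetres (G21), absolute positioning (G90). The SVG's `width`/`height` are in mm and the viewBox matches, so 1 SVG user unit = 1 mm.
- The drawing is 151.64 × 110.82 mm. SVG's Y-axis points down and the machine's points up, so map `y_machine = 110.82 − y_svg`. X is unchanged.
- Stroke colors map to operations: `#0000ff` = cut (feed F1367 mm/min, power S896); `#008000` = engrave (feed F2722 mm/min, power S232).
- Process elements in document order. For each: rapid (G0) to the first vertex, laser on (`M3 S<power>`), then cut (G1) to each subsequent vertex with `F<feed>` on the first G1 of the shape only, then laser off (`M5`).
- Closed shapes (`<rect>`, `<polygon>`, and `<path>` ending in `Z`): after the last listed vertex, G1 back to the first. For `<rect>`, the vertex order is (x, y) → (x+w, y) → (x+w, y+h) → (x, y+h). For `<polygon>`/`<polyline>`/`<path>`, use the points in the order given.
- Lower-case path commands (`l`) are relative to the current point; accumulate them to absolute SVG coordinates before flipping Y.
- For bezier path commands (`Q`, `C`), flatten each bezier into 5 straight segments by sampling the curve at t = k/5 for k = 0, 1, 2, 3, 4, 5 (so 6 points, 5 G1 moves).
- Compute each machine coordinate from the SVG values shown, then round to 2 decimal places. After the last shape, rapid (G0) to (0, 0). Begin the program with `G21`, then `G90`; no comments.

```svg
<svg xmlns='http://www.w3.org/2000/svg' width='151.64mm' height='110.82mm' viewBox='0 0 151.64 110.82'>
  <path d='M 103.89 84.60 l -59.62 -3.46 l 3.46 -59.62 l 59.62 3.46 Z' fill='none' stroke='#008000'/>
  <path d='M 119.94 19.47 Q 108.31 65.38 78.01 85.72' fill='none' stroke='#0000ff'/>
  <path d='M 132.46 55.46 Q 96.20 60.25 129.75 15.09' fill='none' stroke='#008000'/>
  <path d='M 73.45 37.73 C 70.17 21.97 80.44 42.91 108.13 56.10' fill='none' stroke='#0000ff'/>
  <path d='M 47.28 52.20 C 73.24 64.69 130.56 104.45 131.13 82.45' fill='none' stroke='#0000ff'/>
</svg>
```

G21
G90
G0 X103.89 Y26.22
M3 S232
G1 X44.27 Y29.68 F2722
G1 X47.73 Y89.30
G1 X107.35 Y85.84
G1 X103.89 Y26.22
M5
G0 X119.94 Y91.35
M3 S896
G1 X114.54 Y74.01 F1367
G1 X107.65 Y58.71
G1 X99.26 Y45.46
G1 X89.38 Y34.26
G1 X78.01 Y25.10
M5
G0 X132.46 Y55.36
M3 S232
G1 X120.75 Y55.44 F2722
G1 X114.62 Y59.52
G1 X114.08 Y67.59
G1 X119.12 Y79.66
G1 X129.75 Y95.73
M5
G0 X73.45 Y73.09
M3 S896
G1 X73.14 Y78.50 F1367
G1 X76.27 Y77.23
G1 X83.02 Y71.42
G1 X93.58 Y63.21
G1 X108.13 Y54.72
M5
G0 X47.28 Y58.62
M3 S896
G1 X65.91 Y48.57 F1367
G1 X87.85 Y36.24
G1 X108.85 Y25.92
G1 X124.68 Y21.87
G1 X131.13 Y28.37
M5
G0 X0.00 Y0.00

Since the viewBox matches the mm dimensions, user units are millimetres directly. The only transform is the Y-flip y_m = 110.82 − y_svg.

Shape 1 is a regular polygon drawn with `<path>`. Its stroke #008000 means engrave at S232, F2722. After flipping Y the toolpath is (103.89,26.22) → (44.27,29.68) → (47.73,89.30) → (107.35,85.84) → (103.89,26.22), returning to the start.

Shape 2 is a quadratic bezier drawn with `<path>`. Its stroke #0000ff means cut at S896, F1367. After flipping Y the toolpath is (119.94,91.35) → (114.54,74.01) → (107.65,58.71) → (99.26,45.46) → (89.38,34.26) → (78.01,25.10).

Shape 3 is a quadratic bezier drawn with `<path>`. Its stroke #008000 means engrave at S232, F2722. After flipping Y the toolpath is (132.46,55.36) → (120.75,55.44) → (114.62,59.52) → (114.08,67.59) → (119.12,79.66) → (129.75,95.73).

Shape 4 is a cubic bezier drawn with `<path>`. Its stroke #0000ff means cut at S896, F1367. After flipping Y the toolpath is (73.45,73.09) → (73.14,78.50) → (76.27,77.23) → (83.02,71.42) → (93.58,63.21) → (108.13,54.72).

Shape 5 is a cubic bezier drawn with `<path>`. Its stroke #0000ff means cut at S896, F1367. After flipping Y the toolpath is (47.28,58.62) → (65.91,48.57) → (87.85,36.24) → (108.85,25.92) → (124.68,21.87) → (131.13,28.37).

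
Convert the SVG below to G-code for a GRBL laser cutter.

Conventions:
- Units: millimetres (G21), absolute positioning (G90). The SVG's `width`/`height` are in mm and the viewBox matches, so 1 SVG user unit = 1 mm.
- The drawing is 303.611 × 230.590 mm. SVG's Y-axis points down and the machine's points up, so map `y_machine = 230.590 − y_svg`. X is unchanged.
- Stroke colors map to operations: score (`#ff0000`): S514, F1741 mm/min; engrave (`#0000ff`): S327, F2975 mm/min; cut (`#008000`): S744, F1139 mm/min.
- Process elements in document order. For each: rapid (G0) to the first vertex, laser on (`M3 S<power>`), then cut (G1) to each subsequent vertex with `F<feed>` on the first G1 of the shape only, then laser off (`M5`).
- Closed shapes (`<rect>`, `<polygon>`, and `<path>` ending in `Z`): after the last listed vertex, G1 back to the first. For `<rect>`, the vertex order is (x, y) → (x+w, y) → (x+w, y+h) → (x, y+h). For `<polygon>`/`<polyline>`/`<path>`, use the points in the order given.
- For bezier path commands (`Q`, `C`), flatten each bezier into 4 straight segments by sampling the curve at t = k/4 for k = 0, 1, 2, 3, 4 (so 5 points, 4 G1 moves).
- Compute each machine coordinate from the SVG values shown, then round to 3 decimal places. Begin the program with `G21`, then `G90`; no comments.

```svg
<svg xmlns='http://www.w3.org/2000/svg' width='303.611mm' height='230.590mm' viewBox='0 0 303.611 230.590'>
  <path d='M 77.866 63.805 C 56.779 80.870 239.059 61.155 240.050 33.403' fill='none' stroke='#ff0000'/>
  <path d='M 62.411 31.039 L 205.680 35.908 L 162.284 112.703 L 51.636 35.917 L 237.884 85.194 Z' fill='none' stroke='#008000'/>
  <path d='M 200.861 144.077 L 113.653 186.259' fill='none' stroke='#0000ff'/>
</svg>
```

G21
G90
G0 X77.866 Y166.785
M3 S514
G1 X94.172 Y160.433 F1741
G1 X150.679 Y165.180
G1 X211.325 Y178.329
G1 X240.050 Y197.187
M5
G0 X62.411 Y199.551
M3 S744
G1 X205.680 Y194.682 F1139
G1 X162.284 Y117.887
G1 X51.636 Y194.673
G1 X237.884 Y145.396
G1 X62.411 Y199.551
M5
G0 X200.861 Y86.513
M3 S327
G1 X113.653 Y44.331 F2975
M5

Since the viewBox matches the mm dimensions, user units are millimetres directly. The only transform is the Y-flip y_m = 230.590 − y_svg.

Shape 1 is a cubic bezier drawn with `<path>`. Its stroke #ff0000 means score at S514, F1741. After flipping Y the toolpath is (77.866,166.785) → (94.172,160.433) → (150.679,165.180) → (211.325,178.329) → (240.050,197.187).

Shape 2 is a closed polygon drawn with `<path>`. Its stroke #008000 means cut at S744, F1139. After flipping Y the toolpath is (62.411,199.551) → (205.680,194.682) → (162.284,117.887) → (51.636,194.673) → (237.884,145.396) → (62.411,199.551), returning to the start.

Shape 3 is a line segment drawn with `<path>`. Its stroke #0000ff means engrave at S327, F2975. After flipping Y the toolpath is (200.861,86.513) → (113.653,44.331).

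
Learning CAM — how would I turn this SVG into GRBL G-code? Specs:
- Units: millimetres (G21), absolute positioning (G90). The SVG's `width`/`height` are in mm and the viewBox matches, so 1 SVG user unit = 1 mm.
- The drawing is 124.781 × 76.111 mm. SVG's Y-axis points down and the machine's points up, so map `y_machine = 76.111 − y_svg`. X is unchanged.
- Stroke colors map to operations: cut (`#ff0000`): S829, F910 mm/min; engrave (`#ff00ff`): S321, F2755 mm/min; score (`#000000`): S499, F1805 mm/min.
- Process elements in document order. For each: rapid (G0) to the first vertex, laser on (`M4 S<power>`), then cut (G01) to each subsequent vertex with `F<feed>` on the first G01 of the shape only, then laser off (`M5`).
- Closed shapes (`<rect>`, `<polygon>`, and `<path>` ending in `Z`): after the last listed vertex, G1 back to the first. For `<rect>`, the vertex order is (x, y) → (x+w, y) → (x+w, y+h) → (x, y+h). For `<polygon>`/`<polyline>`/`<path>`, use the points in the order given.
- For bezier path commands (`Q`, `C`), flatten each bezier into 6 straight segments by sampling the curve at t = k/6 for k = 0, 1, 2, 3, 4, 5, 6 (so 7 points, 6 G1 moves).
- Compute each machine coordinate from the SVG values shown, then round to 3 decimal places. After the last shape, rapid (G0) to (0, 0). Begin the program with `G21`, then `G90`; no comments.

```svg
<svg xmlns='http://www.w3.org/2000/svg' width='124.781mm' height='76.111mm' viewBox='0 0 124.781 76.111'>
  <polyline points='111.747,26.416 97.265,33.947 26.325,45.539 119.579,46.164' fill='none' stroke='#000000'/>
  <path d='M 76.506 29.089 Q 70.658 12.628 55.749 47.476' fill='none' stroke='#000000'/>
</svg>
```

Since the viewBox matches the mm dimensions, user units are millimetres directly. The only transform is the Y-flip y_m = 76.111 − y_svg.

Shape 1 is a open polyline drawn with `<polyline>`. Its stroke #000000 means score at S499, F1805. After flipping Y the toolpath is (111.747,49.695) → (97.265,42.164) → (26.325,30.572) → (119.579,29.947).

Shape 2 is a quadratic bezier drawn with `<path>`. Its stroke #000000 means score at S499, F1805. After flipping Y the toolpath is (76.506,47.022) → (74.305,51.084) → (71.601,52.295) → (68.393,50.656) → (64.682,46.166) → (60.467,38.826) → (55.749,28.635).

G21
G90
G0 X111.747 Y49.695
M4 S499
G01 X97.265 Y42.164 F1805
G01 X26.325 Y30.572
G01 X119.579 Y29.947
M5
G0 X76.506 Y47.022
M4 S499
G01 X74.305 Y51.084 F1805
G01 X71.601 Y52.295
G01 X68.393 Y50.656
G01 X64.682 Y46.166
G01 X60.467 Y38.826
G01 X55.749 Y28.635
M5
G0 X0.000 Y0.000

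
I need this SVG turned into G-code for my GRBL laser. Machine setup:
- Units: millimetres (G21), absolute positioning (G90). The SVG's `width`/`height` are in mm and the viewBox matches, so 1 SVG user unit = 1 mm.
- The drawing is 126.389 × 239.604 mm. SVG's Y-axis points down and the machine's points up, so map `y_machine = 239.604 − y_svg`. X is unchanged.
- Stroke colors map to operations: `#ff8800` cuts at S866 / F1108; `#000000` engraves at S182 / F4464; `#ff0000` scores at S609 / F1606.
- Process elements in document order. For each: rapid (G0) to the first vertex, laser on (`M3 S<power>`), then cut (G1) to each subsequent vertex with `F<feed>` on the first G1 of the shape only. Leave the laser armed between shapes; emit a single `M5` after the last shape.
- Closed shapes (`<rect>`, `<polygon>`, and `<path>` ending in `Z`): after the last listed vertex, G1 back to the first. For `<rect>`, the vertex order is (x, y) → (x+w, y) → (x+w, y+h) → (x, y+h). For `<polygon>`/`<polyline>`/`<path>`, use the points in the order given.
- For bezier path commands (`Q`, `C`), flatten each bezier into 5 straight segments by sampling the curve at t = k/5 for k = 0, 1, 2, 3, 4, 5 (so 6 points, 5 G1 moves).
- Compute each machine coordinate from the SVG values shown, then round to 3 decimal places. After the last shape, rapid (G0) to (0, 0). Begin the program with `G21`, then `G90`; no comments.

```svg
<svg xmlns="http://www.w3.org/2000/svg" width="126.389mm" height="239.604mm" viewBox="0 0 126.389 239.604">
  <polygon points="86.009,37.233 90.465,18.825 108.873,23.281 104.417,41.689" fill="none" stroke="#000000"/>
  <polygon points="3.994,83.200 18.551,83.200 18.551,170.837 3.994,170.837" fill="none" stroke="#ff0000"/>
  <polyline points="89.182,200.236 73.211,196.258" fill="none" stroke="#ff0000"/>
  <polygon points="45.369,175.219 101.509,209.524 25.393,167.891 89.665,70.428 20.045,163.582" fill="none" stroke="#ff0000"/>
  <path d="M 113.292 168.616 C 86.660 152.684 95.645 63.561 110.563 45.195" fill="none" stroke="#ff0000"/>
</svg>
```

G21
G90
G0 X86.009 Y202.371
M3 S182
G1 X90.465 Y220.779 F4464
G1 X108.873 Y216.323
G1 X104.417 Y197.915
G1 X86.009 Y202.371
G0 X3.994 Y156.404
M3 S609
G1 X18.551 Y156.404 F1606
G1 X18.551 Y68.767
G1 X3.994 Y68.767
G1 X3.994 Y156.404
G0 X89.182 Y39.368
M3 S609
G1 X73.211 Y43.346 F1606
G0 X45.369 Y64.385
M3 S609
G1 X101.509 Y30.080 F1606
G1 X25.393 Y71.713
G1 X89.665 Y169.176
G1 X20.045 Y76.022
G1 X45.369 Y64.385
G0 X113.292 Y70.988
M3 S609
G1 X101.349 Y88.179 F1606
G1 X96.530 Y116.025
G1 X97.409 Y147.619
G1 X102.562 Y176.050
G1 X110.563 Y194.409
M5
G0 X0.000 Y0.000

Since the viewBox matches the mm dimensions, user units are millimetres directly. The only transform is the Y-flip y_m = 239.604 − y_svg.

Shape 1 is a regular polygon drawn with `<polygon>`. Its stroke #000000 means engrave at S182, F4464. After flipping Y the toolpath is (86.009,202.371) → (90.465,220.779) → (108.873,216.323) → (104.417,197.915) → (86.009,202.371), returning to the start.

Shape 2 is a rectangle drawn with `<polygon>`. Its stroke #ff0000 means score at S609, F1606. After flipping Y the toolpath is (3.994,156.404) → (18.551,156.404) → (18.551,68.767) → (3.994,68.767) → (3.994,156.404), returning to the start.

Shape 3 is a line segment drawn with `<polyline>`. Its stroke #ff0000 means score at S609, F1606. After flipping Y the toolpath is (89.182,39.368) → (73.211,43.346).

Shape 4 is a closed polygon drawn with `<polygon>`. Its stroke #ff0000 means score at S609, F1606. After flipping Y the toolpath is (45.369,64.385) → (101.509,30.080) → (25.393,71.713) → (89.665,169.176) → (20.045,76.022) → (45.369,64.385), returning to the start.

Shape 5 is a cubic bezier drawn with `<path>`. Its stroke #ff0000 means score at S609, F1606. After flipping Y the toolpath is (113.292,70.988) → (101.349,88.179) → (96.530,116.025) → (97.409,147.619) → (102.562,176.050) → (110.563,194.409).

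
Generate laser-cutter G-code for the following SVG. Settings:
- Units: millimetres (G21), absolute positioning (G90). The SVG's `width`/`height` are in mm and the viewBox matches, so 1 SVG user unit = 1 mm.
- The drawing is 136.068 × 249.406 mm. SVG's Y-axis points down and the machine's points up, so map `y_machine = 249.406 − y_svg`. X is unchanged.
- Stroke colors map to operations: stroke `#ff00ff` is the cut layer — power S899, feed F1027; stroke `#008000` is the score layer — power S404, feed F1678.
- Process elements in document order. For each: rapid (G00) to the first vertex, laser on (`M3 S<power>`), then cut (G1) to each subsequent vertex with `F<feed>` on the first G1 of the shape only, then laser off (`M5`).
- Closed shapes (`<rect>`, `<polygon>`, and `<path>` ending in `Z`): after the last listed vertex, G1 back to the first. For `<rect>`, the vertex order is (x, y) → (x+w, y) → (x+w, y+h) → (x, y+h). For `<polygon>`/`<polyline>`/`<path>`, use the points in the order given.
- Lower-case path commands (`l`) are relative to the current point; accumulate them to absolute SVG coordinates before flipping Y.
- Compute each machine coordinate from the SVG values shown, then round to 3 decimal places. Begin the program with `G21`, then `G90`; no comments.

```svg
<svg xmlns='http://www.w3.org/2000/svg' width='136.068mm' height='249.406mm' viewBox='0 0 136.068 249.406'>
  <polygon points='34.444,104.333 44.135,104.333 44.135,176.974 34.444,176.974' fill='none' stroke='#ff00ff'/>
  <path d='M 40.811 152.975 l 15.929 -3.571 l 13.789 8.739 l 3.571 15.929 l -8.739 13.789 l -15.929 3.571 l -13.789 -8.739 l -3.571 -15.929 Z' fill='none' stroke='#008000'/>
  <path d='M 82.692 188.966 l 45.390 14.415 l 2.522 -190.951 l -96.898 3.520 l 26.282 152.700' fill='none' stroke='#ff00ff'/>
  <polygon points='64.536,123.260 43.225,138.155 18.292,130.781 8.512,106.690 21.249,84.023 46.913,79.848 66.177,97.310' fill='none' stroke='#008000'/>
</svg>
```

viewBox `0 0 136.068 249.406` with mm width/height → 1 unit = 1 mm. Flip: y_m = 249.406 − y_svg.

**Shape 1** — `<polygon>` rectangle, stroke `#ff00ff` → cut (S899, F1027). Machine vertices: (34.444,145.073) → (44.135,145.073) → (44.135,72.432) → (34.444,72.432) → (34.444,145.073). Closed: final G1 returns to the first vertex.

**Shape 2** — `<path>` regular polygon, stroke `#008000` → score (S404, F1678). Machine vertices: (40.811,96.431) → (56.740,100.002) → (70.529,91.263) → (74.100,75.334) → (65.361,61.545) → (49.432,57.974) → (35.643,66.713) → (32.072,82.642) → (40.811,96.431). Closed: final G1 returns to the first vertex.

**Shape 3** — `<path>` open polyline, stroke `#ff00ff` → cut (S899, F1027). Machine vertices: (82.692,60.440) → (128.082,46.025) → (130.604,236.976) → (33.706,233.456) → (59.988,80.756). Open path.

**Shape 4** — `<polygon>` regular polygon, stroke `#008000` → score (S404, F1678). Machine vertices: (64.536,126.146) → (43.225,111.251) → (18.292,118.625) → (8.512,142.716) → (21.249,165.383) → (46.913,169.558) → (66.177,152.096) → (64.536,126.146). Closed: final G1 returns to the first vertex.

G21
G90
G00 X34.444 Y145.073
M3 S899
G1 X44.135 Y145.073 F1027
G1 X44.135 Y72.432
G1 X34.444 Y72.432
G1 X34.444 Y145.073
M5
G00 X40.811 Y96.431
M3 S404
G1 X56.740 Y100.002 F1678
G1 X70.529 Y91.263
G1 X74.100 Y75.334
G1 X65.361 Y61.545
G1 X49.432 Y57.974
G1 X35.643 Y66.713
G1 X32.072 Y82.642
G1 X40.811 Y96.431
M5
G00 X82.692 Y60.440
M3 S899
G1 X128.082 Y46.025 F1027
G1 X130.604 Y236.976
G1 X33.706 Y233.456
G1 X59.988 Y80.756
M5
G00 X64.536 Y126.146
M3 S404
G1 X43.225 Y111.251 F1678
G1 X18.292 Y118.625
G1 X8.512 Y142.716
G1 X21.249 Y165.383
G1 X46.913 Y169.558
G1 X66.177 Y152.096
G1 X64.536 Y126.146
M5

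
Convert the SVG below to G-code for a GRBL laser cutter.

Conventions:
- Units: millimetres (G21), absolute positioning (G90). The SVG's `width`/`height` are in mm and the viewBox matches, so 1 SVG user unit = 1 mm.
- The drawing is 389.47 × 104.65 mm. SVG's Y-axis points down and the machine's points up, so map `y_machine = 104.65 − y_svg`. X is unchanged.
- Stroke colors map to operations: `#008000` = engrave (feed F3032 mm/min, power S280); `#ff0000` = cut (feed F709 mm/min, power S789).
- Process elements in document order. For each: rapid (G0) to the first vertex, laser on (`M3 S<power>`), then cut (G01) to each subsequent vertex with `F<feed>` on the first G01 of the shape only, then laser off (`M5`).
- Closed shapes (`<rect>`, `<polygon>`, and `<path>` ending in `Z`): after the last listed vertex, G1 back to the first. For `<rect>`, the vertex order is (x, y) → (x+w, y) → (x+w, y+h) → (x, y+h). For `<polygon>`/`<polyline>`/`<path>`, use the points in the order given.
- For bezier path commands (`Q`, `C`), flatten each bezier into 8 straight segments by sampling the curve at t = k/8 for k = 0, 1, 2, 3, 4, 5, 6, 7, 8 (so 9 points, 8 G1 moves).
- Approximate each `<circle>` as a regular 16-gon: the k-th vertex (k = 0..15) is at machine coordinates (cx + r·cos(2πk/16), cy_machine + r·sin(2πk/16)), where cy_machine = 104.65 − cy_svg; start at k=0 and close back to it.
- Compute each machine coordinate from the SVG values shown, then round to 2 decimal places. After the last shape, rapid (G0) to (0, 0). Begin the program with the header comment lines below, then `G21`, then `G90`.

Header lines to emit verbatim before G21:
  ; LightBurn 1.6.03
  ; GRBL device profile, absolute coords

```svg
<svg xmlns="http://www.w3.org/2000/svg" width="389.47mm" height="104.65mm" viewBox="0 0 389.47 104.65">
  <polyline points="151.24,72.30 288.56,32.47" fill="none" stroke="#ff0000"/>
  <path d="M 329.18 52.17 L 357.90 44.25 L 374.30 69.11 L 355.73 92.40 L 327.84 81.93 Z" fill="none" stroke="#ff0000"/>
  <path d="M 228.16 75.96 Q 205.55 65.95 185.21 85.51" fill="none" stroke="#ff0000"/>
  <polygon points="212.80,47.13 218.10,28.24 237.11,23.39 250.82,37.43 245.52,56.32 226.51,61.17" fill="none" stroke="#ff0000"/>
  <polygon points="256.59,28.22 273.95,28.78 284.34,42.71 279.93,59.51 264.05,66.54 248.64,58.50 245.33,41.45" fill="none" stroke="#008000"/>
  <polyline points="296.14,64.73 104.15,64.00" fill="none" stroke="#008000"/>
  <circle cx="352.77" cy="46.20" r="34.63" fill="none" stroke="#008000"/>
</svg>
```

; LightBurn 1.6.03
; GRBL device profile, absolute coords
G21
G90
G0 X151.24 Y32.35
M3 S789
G01 X288.56 Y72.18 F709
M5
G0 X329.18 Y52.48
M3 S789
G01 X357.90 Y60.40 F709
G01 X374.30 Y35.54
G01 X355.73 Y12.25
G01 X327.84 Y22.72
G01 X329.18 Y52.48
M5
G0 X228.16 Y28.69
M3 S789
G01 X222.54 Y30.73 F709
G01 X217.00 Y31.85
G01 X211.52 Y32.04
G01 X206.12 Y31.31
G01 X200.78 Y29.65
G01 X195.52 Y27.07
G01 X190.33 Y23.57
G01 X185.21 Y19.14
M5
G0 X212.80 Y57.52
M3 S789
G01 X218.10 Y76.41 F709
G01 X237.11 Y81.26
G01 X250.82 Y67.22
G01 X245.52 Y48.33
G01 X226.51 Y43.48
G01 X212.80 Y57.52
M5
G0 X256.59 Y76.43
M3 S280
G01 X273.95 Y75.87 F3032
G01 X284.34 Y61.94
G01 X279.93 Y45.14
G01 X264.05 Y38.11
G01 X248.64 Y46.15
G01 X245.33 Y63.20
G01 X256.59 Y76.43
M5
G0 X296.14 Y39.92
M3 S280
G01 X104.15 Y40.65 F3032
M5
G0 X387.40 Y58.45
M3 S280
G01 X384.76 Y71.70 F3032
G01 X377.26 Y82.94
G01 X366.02 Y90.44
G01 X352.77 Y93.08
G01 X339.52 Y90.44
G01 X328.28 Y82.94
G01 X320.78 Y71.70
G01 X318.14 Y58.45
G01 X320.78 Y45.20
G01 X328.28 Y33.96
G01 X339.52 Y26.46
G01 X352.77 Y23.82
G01 X366.02 Y26.46
G01 X377.26 Y33.96
G01 X384.76 Y45.20
G01 X387.40 Y58.45
M5
G0 X0.00 Y0.00

Since the viewBox matches the mm dimensions, user units are millimetres directly. The only transform is the Y-flip y_m = 104.65 − y_svg.

Shape 1 is a line segment drawn with `<polyline>`. Its stroke #ff0000 means cut at S789, F709. After flipping Y the toolpath is (151.24,32.35) → (288.56,72.18).

Shape 2 is a regular polygon drawn with `<path>`. Its stroke #ff0000 means cut at S789, F709. After flipping Y the toolpath is (329.18,52.48) → (357.90,60.40) → (374.30,35.54) → (355.73,12.25) → (327.84,22.72) → (329.18,52.48), returning to the start.

Shape 3 is a quadratic bezier drawn with `<path>`. Its stroke #ff0000 means cut at S789, F709. After flipping Y the toolpath is (228.16,28.69) → (222.54,30.73) → (217.00,31.85) → (211.52,32.04) → (206.12,31.31) → (200.78,29.65) → (195.52,27.07) → (190.33,23.57) → (185.21,19.14).

Shape 4 is a regular polygon drawn with `<polygon>`. Its stroke #ff0000 means cut at S789, F709. After flipping Y the toolpath is (212.80,57.52) → (218.10,76.41) → (237.11,81.26) → (250.82,67.22) → (245.52,48.33) → (226.51,43.48) → (212.80,57.52), returning to the start.

Shape 5 is a regular polygon drawn with `<polygon>`. Its stroke #008000 means engrave at S280, F3032. After flipping Y the toolpath is (256.59,76.43) → (273.95,75.87) → (284.34,61.94) → (279.93,45.14) → (264.05,38.11) → (248.64,46.15) → (245.33,63.20) → (256.59,76.43), returning to the start.

Shape 6 is a line segment drawn with `<polyline>`. Its stroke #008000 means engrave at S280, F3032. After flipping Y the toolpath is (296.14,39.92) → (104.15,40.65).

Shape 7 is a circle drawn with `<circle>`. Its stroke #008000 means engrave at S280, F3032. After flipping Y the toolpath is (387.40,58.45) → (384.76,71.70) → (377.26,82.94) → (366.02,90.44) → (352.77,93.08) → (339.52,90.44) → (328.28,82.94) → (320.78,71.70) → (318.14,58.45) → (320.78,45.20) → (328.28,33.96) → (339.52,26.46) → (352.77,23.82) → (366.02,26.46) → (377.26,33.96) → (384.76,45.20) → (387.40,58.45), returning to the start.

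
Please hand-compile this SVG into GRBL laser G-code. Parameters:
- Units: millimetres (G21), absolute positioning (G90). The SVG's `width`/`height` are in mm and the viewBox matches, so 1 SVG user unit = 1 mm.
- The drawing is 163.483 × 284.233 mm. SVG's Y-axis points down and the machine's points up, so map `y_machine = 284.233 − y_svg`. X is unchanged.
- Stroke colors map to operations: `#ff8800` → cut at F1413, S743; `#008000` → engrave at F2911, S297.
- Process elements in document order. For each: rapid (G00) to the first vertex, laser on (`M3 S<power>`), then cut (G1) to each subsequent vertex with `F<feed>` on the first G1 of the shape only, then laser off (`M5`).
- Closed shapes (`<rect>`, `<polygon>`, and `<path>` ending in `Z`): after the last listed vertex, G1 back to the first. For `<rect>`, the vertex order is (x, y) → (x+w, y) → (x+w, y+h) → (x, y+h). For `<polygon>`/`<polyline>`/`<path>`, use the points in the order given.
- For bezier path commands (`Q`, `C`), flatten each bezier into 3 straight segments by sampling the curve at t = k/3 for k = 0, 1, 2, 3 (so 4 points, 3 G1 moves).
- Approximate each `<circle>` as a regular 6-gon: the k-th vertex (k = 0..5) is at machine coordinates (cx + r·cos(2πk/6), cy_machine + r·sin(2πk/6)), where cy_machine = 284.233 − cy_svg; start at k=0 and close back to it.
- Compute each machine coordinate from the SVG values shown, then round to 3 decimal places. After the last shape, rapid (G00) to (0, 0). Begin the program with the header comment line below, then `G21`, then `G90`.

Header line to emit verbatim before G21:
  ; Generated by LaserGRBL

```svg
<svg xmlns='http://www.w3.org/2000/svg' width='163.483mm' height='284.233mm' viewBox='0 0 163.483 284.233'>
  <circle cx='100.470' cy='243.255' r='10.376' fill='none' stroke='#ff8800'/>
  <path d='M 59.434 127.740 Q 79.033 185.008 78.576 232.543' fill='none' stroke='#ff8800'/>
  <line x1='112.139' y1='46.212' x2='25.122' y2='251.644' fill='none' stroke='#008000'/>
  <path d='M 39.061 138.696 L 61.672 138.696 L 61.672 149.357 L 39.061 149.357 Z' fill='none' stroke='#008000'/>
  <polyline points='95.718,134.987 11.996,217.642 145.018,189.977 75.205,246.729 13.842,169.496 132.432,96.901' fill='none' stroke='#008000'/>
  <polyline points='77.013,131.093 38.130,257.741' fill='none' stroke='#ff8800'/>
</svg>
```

1 u = 1 mm; y_m = 284.233 − y.

[1] `<circle>` circle, #ff8800→cut S743 F1413: (110.846,40.978) → (105.658,49.964) → (95.282,49.964) → (90.094,40.978) → (95.282,31.992) → (105.658,31.992) → (110.846,40.978) (closed)

[2] `<path>` quadratic bezier, #ff8800→cut S743 F1413: (59.434,156.493) → (70.272,119.396) → (76.652,84.461) → (78.576,51.690)

[3] `<line>` line segment, #008000→engrave S297 F2911: (112.139,238.021) → (25.122,32.589)

[4] `<path>` rectangle, #008000→engrave S297 F2911: (39.061,145.537) → (61.672,145.537) → (61.672,134.876) → (39.061,134.876) → (39.061,145.537) (closed)

[5] `<polyline>` open polyline, #008000→engrave S297 F2911: (95.718,149.246) → (11.996,66.591) → (145.018,94.256) → (75.205,37.504) → (13.842,114.737) → (132.432,187.332)

[6] `<polyline>` line segment, #ff8800→cut S743 F1413: (77.013,153.140) → (38.130,26.492)

; Generated by LaserGRBL
G21
G90
G00 X110.846 Y40.978
M3 S743
G1 X105.658 Y49.964 F1413
G1 X95.282 Y49.964
G1 X90.094 Y40.978
G1 X95.282 Y31.992
G1 X105.658 Y31.992
G1 X110.846 Y40.978
M5
G00 X59.434 Y156.493
M3 S743
G1 X70.272 Y119.396 F1413
G1 X76.652 Y84.461
G1 X78.576 Y51.690
M5
G00 X112.139 Y238.021
M3 S297
G1 X25.122 Y32.589 F2911
M5
G00 X39.061 Y145.537
M3 S297
G1 X61.672 Y145.537 F2911
G1 X61.672 Y134.876
G1 X39.061 Y134.876
G1 X39.061 Y145.537
M5
G00 X95.718 Y149.246
M3 S297
G1 X11.996 Y66.591 F2911
G1 X145.018 Y94.256
G1 X75.205 Y37.504
G1 X13.842 Y114.737
G1 X132.432 Y187.332
M5
G00 X77.013 Y153.140
M3 S743
G1 X38.130 Y26.492 F1413
M5
G00 X0.000 Y0.000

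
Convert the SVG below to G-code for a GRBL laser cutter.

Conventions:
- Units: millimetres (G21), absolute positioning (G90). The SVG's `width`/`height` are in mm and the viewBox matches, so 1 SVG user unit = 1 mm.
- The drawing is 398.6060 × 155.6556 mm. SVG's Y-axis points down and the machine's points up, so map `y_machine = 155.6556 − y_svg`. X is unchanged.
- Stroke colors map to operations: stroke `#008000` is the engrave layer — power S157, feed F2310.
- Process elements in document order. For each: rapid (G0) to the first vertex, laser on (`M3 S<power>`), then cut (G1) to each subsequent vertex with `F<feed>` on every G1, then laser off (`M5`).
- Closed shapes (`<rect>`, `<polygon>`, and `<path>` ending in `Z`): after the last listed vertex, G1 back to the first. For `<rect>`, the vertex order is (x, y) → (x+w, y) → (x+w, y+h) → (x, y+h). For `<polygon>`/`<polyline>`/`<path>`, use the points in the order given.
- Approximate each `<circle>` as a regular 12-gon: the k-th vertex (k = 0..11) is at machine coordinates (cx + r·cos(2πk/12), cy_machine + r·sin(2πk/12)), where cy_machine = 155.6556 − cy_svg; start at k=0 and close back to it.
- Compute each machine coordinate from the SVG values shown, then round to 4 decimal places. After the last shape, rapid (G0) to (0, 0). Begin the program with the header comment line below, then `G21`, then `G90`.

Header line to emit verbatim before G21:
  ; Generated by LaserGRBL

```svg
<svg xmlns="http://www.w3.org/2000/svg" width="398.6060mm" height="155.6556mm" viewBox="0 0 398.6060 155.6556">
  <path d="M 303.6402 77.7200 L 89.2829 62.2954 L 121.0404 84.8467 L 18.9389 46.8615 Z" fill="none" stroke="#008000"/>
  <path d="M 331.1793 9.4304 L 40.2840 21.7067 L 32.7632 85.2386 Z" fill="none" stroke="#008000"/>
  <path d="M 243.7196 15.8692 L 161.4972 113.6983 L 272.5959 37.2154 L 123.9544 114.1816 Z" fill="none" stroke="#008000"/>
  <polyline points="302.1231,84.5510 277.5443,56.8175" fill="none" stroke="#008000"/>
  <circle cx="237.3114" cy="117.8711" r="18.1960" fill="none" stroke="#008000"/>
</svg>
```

; Generated by LaserGRBL
G21
G90
G0 X303.6402 Y77.9356
M3 S157
G1 X89.2829 Y93.3602 F2310
G1 X121.0404 Y70.8089 F2310
G1 X18.9389 Y108.7941 F2310
G1 X303.6402 Y77.9356 F2310
M5
G0 X331.1793 Y146.2252
M3 S157
G1 X40.2840 Y133.9489 F2310
G1 X32.7632 Y70.4170 F2310
G1 X331.1793 Y146.2252 F2310
M5
G0 X243.7196 Y139.7864
M3 S157
G1 X161.4972 Y41.9573 F2310
G1 X272.5959 Y118.4402 F2310
G1 X123.9544 Y41.4740 F2310
G1 X243.7196 Y139.7864 F2310
M5
G0 X302.1231 Y71.1046
M3 S157
G1 X277.5443 Y98.8381 F2310
M5
G0 X255.5074 Y37.7845
M3 S157
G1 X253.0696 Y46.8825 F2310
G1 X246.4094 Y53.5427 F2310
G1 X237.3114 Y55.9805 F2310
G1 X228.2134 Y53.5427 F2310
G1 X221.5532 Y46.8825 F2310
G1 X219.1154 Y37.7845 F2310
G1 X221.5532 Y28.6865 F2310
G1 X228.2134 Y22.0263 F2310
G1 X237.3114 Y19.5885 F2310
G1 X246.4094 Y22.0263 F2310
G1 X253.0696 Y28.6865 F2310
G1 X255.5074 Y37.7845 F2310
M5
G0 X0.0000 Y0.0000

1 u = 1 mm; y_m = 155.6556 − y.

[1] `<path>` closed polygon, #008000→engrave S157 F2310: (303.6402,77.9356) → (89.2829,93.3602) → (121.0404,70.8089) → (18.9389,108.7941) → (303.6402,77.9356) (closed)

[2] `<path>` closed polygon, #008000→engrave S157 F2310: (331.1793,146.2252) → (40.2840,133.9489) → (32.7632,70.4170) → (331.1793,146.2252) (closed)

[3] `<path>` closed polygon, #008000→engrave S157 F2310: (243.7196,139.7864) → (161.4972,41.9573) → (272.5959,118.4402) → (123.9544,41.4740) → (243.7196,139.7864) (closed)

[4] `<polyline>` line segment, #008000→engrave S157 F2310: (302.1231,71.1046) → (277.5443,98.8381)

[5] `<circle>` circle, #008000→engrave S157 F2310: (255.5074,37.7845) → (253.0696,46.8825) → (246.4094,53.5427) → (237.3114,55.9805) → (228.2134,53.5427) → (221.5532,46.8825) → (219.1154,37.7845) → (221.5532,28.6865) → (228.2134,22.0263) → (237.3114,19.5885) → (246.4094,22.0263) → (253.0696,28.6865) → (255.5074,37.7845) (closed)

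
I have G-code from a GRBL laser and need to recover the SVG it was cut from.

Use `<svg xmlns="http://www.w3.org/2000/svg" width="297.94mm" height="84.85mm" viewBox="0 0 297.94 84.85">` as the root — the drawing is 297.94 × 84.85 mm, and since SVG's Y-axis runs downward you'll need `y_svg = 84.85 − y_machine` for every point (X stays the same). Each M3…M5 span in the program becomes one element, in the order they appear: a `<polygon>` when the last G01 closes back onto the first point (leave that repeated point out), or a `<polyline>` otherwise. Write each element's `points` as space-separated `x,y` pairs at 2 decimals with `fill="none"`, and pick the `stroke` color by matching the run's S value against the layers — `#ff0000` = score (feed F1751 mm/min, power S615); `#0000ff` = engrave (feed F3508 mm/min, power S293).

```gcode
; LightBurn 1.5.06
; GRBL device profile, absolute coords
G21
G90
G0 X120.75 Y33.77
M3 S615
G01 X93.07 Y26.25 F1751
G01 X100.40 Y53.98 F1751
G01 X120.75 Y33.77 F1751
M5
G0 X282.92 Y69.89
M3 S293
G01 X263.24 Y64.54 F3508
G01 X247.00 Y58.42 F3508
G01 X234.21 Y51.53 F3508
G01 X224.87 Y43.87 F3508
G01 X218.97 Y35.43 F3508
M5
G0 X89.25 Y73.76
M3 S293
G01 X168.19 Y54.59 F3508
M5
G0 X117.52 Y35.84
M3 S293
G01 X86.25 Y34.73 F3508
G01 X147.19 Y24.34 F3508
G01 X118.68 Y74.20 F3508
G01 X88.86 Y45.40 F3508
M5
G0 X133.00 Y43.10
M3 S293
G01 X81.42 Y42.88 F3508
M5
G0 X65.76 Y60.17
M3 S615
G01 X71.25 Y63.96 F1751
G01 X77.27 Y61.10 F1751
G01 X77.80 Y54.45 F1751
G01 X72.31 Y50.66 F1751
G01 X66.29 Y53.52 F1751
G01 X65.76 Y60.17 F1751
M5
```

y_svg = 84.85 − y_m.

[1] S615→`#ff0000` (score); closed run; points: 120.75,51.08 93.07,58.60 100.40,30.87

[2] S293→`#0000ff` (engrave); open run; points: 282.92,14.96 263.24,20.31 247.00,26.43 234.21,33.32 224.87,40.98 218.97,49.42

[3] S293→`#0000ff` (engrave); open run; points: 89.25,11.09 168.19,30.26

[4] S293→`#0000ff` (engrave); open run; points: 117.52,49.01 86.25,50.12 147.19,60.51 118.68,10.65 88.86,39.45

[5] S293→`#0000ff` (engrave); open run; points: 133.00,41.75 81.42,41.97

[6] S615→`#ff0000` (score); closed run; points: 65.76,24.68 71.25,20.89 77.27,23.75 77.80,30.40 72.31,34.19 66.29,31.33

<svg xmlns="http://www.w3.org/2000/svg" width="297.94mm" height="84.85mm" viewBox="0 0 297.94 84.85">
  <polygon points="120.75,51.08 93.07,58.60 100.40,30.87" fill="none" stroke="#ff0000"/>
  <polyline points="282.92,14.96 263.24,20.31 247.00,26.43 234.21,33.32 224.87,40.98 218.97,49.42" fill="none" stroke="#0000ff"/>
  <polyline points="89.25,11.09 168.19,30.26" fill="none" stroke="#0000ff"/>
  <polyline points="117.52,49.01 86.25,50.12 147.19,60.51 118.68,10.65 88.86,39.45" fill="none" stroke="#0000ff"/>
  <polyline points="133.00,41.75 81.42,41.97" fill="none" stroke="#0000ff"/>
  <polygon points="65.76,24.68 71.25,20.89 77.27,23.75 77.80,30.40 72.31,34.19 66.29,31.33" fill="none" stroke="#ff0000"/>
</svg>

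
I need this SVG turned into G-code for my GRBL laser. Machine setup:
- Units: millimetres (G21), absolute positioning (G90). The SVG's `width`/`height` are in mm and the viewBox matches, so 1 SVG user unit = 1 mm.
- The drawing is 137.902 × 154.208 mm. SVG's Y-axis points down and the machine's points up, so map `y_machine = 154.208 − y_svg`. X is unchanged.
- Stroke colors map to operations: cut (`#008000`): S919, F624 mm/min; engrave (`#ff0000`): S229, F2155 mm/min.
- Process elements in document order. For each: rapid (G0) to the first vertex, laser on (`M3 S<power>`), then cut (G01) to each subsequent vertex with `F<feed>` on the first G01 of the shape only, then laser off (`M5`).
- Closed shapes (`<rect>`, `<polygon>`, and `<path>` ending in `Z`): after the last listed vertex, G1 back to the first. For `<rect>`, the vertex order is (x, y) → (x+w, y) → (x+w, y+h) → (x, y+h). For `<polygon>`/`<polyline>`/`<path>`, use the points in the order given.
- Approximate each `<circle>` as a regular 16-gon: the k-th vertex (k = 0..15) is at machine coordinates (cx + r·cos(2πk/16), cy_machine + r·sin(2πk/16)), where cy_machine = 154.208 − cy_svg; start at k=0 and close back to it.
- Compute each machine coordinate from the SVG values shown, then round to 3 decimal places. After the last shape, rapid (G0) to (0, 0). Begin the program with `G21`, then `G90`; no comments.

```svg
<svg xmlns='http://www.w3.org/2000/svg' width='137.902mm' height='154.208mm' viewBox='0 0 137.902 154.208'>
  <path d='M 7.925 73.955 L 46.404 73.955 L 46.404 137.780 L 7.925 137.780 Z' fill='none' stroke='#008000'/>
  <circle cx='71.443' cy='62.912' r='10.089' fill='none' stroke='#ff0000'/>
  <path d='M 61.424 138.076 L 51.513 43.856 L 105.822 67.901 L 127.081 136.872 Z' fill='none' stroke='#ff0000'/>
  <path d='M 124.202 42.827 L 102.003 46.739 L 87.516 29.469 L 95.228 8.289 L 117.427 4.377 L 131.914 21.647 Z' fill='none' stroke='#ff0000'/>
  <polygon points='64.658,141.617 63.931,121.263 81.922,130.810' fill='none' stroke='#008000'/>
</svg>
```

G21
G90
G0 X7.925 Y80.253
M3 S919
G01 X46.404 Y80.253 F624
G01 X46.404 Y16.428
G01 X7.925 Y16.428
G01 X7.925 Y80.253
M5
G0 X81.532 Y91.296
M3 S229
G01 X80.764 Y95.157 F2155
G01 X78.577 Y98.430
G01 X75.304 Y100.617
G01 X71.443 Y101.385
G01 X67.582 Y100.617
G01 X64.309 Y98.430
G01 X62.122 Y95.157
G01 X61.354 Y91.296
G01 X62.122 Y87.435
G01 X64.309 Y84.162
G01 X67.582 Y81.975
G01 X71.443 Y81.207
G01 X75.304 Y81.975
G01 X78.577 Y84.162
G01 X80.764 Y87.435
G01 X81.532 Y91.296
M5
G0 X61.424 Y16.132
M3 S229
G01 X51.513 Y110.352 F2155
G01 X105.822 Y86.307
G01 X127.081 Y17.336
G01 X61.424 Y16.132
M5
G0 X124.202 Y111.381
M3 S229
G01 X102.003 Y107.469 F2155
G01 X87.516 Y124.739
G01 X95.228 Y145.919
G01 X117.427 Y149.831
G01 X131.914 Y132.561
G01 X124.202 Y111.381
M5
G0 X64.658 Y12.591
M3 S919
G01 X63.931 Y32.945 F624
G01 X81.922 Y23.398
G01 X64.658 Y12.591
M5
G0 X0.000 Y0.000

viewBox `0 0 137.902 154.208` with mm width/height → 1 unit = 1 mm. Flip: y_m = 154.208 − y_svg.

**Shape 1** — `<path>` rectangle, stroke `#008000` → cut (S919, F624). Machine vertices: (7.925,80.253) → (46.404,80.253) → (46.404,16.428) → (7.925,16.428) → (7.925,80.253). Closed: final G1 returns to the first vertex.

**Shape 2** — `<circle>` circle, stroke `#ff0000` → engrave (S229, F2155). Machine vertices: (81.532,91.296) → (80.764,95.157) → (78.577,98.430) → (75.304,100.617) → (71.443,101.385) → (67.582,100.617) → (64.309,98.430) → (62.122,95.157) → (61.354,91.296) → (62.122,87.435) → (64.309,84.162) → (67.582,81.975) → (71.443,81.207) → (75.304,81.975) → (78.577,84.162) → (80.764,87.435) → (81.532,91.296). Closed: final G1 returns to the first vertex.

**Shape 3** — `<path>` closed polygon, stroke `#ff0000` → engrave (S229, F2155). Machine vertices: (61.424,16.132) → (51.513,110.352) → (105.822,86.307) → (127.081,17.336) → (61.424,16.132). Closed: final G1 returns to the first vertex.

**Shape 4** — `<path>` regular polygon, stroke `#ff0000` → engrave (S229, F2155). Machine vertices: (124.202,111.381) → (102.003,107.469) → (87.516,124.739) → (95.228,145.919) → (117.427,149.831) → (131.914,132.561) → (124.202,111.381). Closed: final G1 returns to the first vertex.

**Shape 5** — `<polygon>` regular polygon, stroke `#008000` → cut (S919, F624). Machine vertices: (64.658,12.591) → (63.931,32.945) → (81.922,23.398) → (64.658,12.591). Closed: final G1 returns to the first vertex.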